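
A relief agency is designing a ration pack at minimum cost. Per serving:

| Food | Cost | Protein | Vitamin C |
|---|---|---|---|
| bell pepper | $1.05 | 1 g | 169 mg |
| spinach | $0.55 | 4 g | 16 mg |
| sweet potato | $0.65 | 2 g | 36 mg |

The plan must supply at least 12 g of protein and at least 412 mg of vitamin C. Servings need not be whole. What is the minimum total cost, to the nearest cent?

This is a tiny linear program; its minimum lies at a vertex of the feasible set. List the vertices and price them.
bell pepper only: max(12/1, 412/169) = 12 servings → $12.60.
spinach only: max(12/4, 412/16) = 25.75 servings → $14.16.
sweet potato only: max(12/2, 412/36) = 11.44 servings → $7.44.
bell pepper + spinach with both tight: 2.206 servings and 2.448 servings → $3.66.
bell pepper + sweet potato with both tight: 1.298 servings and 5.351 servings → $4.84.
spinach + sweet potato with both targets exact would need a negative amount; discard.
Cheapest feasible corner: $3.66.

$3.66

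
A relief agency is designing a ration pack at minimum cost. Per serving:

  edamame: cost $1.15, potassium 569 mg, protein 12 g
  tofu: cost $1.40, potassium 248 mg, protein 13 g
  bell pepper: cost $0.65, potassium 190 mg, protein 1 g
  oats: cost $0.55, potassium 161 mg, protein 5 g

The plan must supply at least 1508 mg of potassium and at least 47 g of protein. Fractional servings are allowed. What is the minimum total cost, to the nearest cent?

$4.50

edamame only: max(1508/569, 47/12) = 3.917 servings → $4.50.
tofu only: max(1508/248, 47/13) = 6.081 servings → $8.51.
bell pepper only: max(1508/190, 47/1) = 47 servings → $30.55.
oats only: max(1508/161, 47/5) = 9.4 servings → $5.17.
edamame + tofu with both tight: 1.798 servings and 1.956 servings → $4.81.
edamame + bell pepper with both targets exact would need a negative amount; discard.
edamame + oats: the both-tight solution has a negative serving — not a feasible corner.
tofu + bell pepper with both tight: 3.34 servings and 3.577 servings → $7.00.
tofu + oats with both tight: 0.03165 servings and 9.318 servings → $5.17.
bell pepper + oats with both targets exact would need a negative amount; discard.
So the least-cost plan costs $4.50.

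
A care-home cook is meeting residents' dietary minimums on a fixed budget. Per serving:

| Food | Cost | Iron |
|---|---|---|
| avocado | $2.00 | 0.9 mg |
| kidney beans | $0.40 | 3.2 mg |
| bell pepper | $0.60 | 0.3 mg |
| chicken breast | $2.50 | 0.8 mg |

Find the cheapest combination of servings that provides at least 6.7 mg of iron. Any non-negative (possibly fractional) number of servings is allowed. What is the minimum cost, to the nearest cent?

Cost per mg of iron: kidney beans $0.1250, bell pepper $2.0000, avocado $2.2222, chicken breast $3.1250.
With no serving limits, use only kidney beans: 6.7 mg / 3.2 mg = 2.094 servings × $0.40 = $0.84.

$0.84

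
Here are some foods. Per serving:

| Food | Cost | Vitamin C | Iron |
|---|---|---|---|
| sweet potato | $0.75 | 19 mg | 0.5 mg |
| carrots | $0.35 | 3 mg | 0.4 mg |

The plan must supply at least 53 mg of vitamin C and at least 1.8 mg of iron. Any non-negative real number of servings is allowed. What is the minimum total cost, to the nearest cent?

$2.38

An LP optimum is at a vertex; with two nutrient constraints at most two foods are used. Check each candidate.
sweet potato only: max(53/19, 1.8/0.5) = 3.6 servings → $2.70.
carrots only: max(53/3, 1.8/0.4) = 17.67 servings → $6.18.
sweet potato + carrots with both tight: 2.59 servings and 1.262 servings → $2.38.
The minimum over all feasible corners is $2.38.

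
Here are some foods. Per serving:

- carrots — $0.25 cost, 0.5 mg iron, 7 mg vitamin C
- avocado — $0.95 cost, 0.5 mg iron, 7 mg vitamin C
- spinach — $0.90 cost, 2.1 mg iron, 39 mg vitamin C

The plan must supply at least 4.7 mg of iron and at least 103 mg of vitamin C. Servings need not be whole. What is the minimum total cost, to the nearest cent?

$2.38

carrots only: max(4.7/0.5, 103/7) = 14.71 servings → $3.68.
avocado only: max(4.7/0.5, 103/7) = 14.71 servings → $13.98.
spinach only: max(4.7/2.1, 103/39) = 2.641 servings → $2.38.
carrots + avocado (both tight): parallel constraints — no distinct corner.
carrots + spinach with both targets exact would need a negative amount; discard.
avocado + spinach: intersection lies outside the first quadrant.
The minimum over all feasible corners is $2.38.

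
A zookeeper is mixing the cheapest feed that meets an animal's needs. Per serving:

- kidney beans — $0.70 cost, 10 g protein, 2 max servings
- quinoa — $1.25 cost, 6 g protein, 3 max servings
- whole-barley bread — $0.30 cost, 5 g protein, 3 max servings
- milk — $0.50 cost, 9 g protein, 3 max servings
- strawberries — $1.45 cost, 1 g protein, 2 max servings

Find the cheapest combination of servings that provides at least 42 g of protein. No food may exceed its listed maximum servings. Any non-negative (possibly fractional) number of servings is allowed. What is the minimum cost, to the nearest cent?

Cost per g of protein: milk $0.0556, whole-barley bread $0.0600, kidney beans $0.0700, quinoa $0.2083, strawberries $1.4500.
Take 3 servings of milk: +27.0 g protein for $1.50 (total $1.50, still need 15.0 g).
Take 3 servings of whole-barley bread: +15.0 g protein for $0.90 (total $2.40, still need 0.0 g).
Filling from the cheapest source first is optimal under one linear minimum: $2.40.

$2.40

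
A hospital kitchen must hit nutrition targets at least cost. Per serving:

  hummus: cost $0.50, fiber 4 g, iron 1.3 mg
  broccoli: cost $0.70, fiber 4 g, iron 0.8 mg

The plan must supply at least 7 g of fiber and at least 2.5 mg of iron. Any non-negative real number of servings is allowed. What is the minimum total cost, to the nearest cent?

The cheapest plan sits at a corner of the feasible region — with two constraints it uses at most two foods.
hummus only: max(7/4, 2.5/1.3) = 1.923 servings → $0.96.
broccoli only: max(7/4, 2.5/0.8) = 3.125 servings → $2.19.
hummus + broccoli: the both-tight solution has a negative serving — not a feasible corner.
Cheapest feasible corner: $0.96.

$0.96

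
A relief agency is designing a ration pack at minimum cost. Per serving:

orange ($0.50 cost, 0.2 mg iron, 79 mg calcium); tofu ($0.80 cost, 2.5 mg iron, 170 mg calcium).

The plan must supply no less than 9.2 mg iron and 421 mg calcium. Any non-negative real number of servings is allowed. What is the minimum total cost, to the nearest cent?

An LP optimum is at a vertex; with two nutrient constraints at most two foods are used. Check each candidate.
orange only: max(9.2/0.2, 421/79) = 46 servings → $23.00.
tofu only: max(9.2/2.5, 421/170) = 3.68 servings → $2.94.
orange + tofu: the both-tight solution has a negative serving — not a feasible corner.
Cheapest feasible corner: $2.94.

$2.94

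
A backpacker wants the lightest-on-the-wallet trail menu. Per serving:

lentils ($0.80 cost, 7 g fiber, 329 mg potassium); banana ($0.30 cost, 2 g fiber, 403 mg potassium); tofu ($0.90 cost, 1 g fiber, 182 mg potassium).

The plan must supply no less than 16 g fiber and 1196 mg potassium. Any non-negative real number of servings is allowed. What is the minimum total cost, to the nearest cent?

Compare the cost at each extreme point of the feasible region.
lentils only: max(16/7, 1196/329) = 3.635 servings → $2.91.
banana only: max(16/2, 1196/403) = 8 servings → $2.40.
tofu only: max(16/1, 1196/182) = 16 servings → $14.40.
lentils + banana with both tight: 1.875 servings and 1.437 servings → $1.93.
lentils + tofu with both tight: 1.816 servings and 3.289 servings → $4.41.
banana + tofu: intersection lies outside the first quadrant.
The minimum over all feasible corners is $1.93.

$1.93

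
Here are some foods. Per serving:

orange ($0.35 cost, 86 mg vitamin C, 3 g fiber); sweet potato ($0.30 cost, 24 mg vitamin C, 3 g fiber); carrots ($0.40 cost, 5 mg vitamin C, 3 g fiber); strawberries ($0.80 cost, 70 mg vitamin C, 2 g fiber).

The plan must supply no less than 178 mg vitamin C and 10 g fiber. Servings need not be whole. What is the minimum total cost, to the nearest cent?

$1.08

For a min-cost LP with two ≥-constraints, a basic feasible solution has at most two positive variables.
orange only: max(178/86, 10/3) = 3.333 servings → $1.17.
sweet potato only: max(178/24, 10/3) = 7.417 servings → $2.23.
carrots only: max(178/5, 10/3) = 35.6 servings → $14.24.
strawberries only: max(178/70, 10/2) = 5 servings → $4.00.
orange + sweet potato with both tight: 1.581 servings and 1.753 servings → $1.08.
orange + carrots with both tight: 1.992 servings and 1.342 servings → $1.23.
orange + strawberries with both targets exact would need a negative amount; discard.
sweet potato + carrots with both targets exact would need a negative amount; discard.
sweet potato + strawberries with both tight: 2.123 servings and 1.815 servings → $2.09.
carrots + strawberries with both tight: 1.72 servings and 2.42 servings → $2.62.
The minimum over all feasible corners is $1.08.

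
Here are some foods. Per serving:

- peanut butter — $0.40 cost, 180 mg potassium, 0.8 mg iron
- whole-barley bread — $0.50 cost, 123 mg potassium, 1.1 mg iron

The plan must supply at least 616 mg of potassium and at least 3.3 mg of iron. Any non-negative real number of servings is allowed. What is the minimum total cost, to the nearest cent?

Compare the cost at each extreme point of the feasible region.
peanut butter only: max(616/180, 3.3/0.8) = 4.125 servings → $1.65.
whole-barley bread only: max(616/123, 3.3/1.1) = 5.008 servings → $2.50.
peanut butter + whole-barley bread with both tight: 2.728 servings and 1.016 servings → $1.60.
So the least-cost plan costs $1.60.

$1.60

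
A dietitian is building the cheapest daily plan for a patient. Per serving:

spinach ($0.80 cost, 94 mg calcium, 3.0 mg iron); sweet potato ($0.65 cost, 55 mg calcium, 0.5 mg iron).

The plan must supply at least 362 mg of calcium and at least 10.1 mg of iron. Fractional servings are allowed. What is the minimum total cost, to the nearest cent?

Compare the cost at each extreme point of the feasible region.
spinach only: max(362/94, 10.1/3.0) = 3.851 servings → $3.08.
sweet potato only: max(362/55, 10.1/0.5) = 20.2 servings → $13.13.
spinach + sweet potato with both tight: 3.174 servings and 1.158 servings → $3.29.
The minimum over all feasible corners is $3.08.

$3.08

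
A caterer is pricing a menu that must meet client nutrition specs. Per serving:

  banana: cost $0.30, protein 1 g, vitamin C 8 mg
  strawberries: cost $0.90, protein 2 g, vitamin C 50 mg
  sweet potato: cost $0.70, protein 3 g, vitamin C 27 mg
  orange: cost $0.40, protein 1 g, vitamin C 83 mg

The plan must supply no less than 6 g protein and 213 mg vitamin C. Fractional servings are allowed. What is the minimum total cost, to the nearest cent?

$1.76

At the optimum either one food covers both requirements or two foods hit both targets exactly; no other combination can be cheaper.
banana only: max(6/1, 213/8) = 26.62 servings → $7.99.
strawberries only: max(6/2, 213/50) = 4.26 servings → $3.83.
sweet potato only: max(6/3, 213/27) = 7.889 servings → $5.52.
orange only: max(6/1, 213/83) = 6 servings → $2.40.
banana + strawberries: the both-tight solution has a negative serving — not a feasible corner.
banana + sweet potato: intersection lies outside the first quadrant.
banana + orange with both tight: 3.8 servings and 2.2 servings → $2.02.
strawberries + sweet potato: the both-tight solution has a negative serving — not a feasible corner.
strawberries + orange with both tight: 2.457 servings and 1.086 servings → $2.65.
sweet potato + orange with both tight: 1.284 servings and 2.149 servings → $1.76.
So the least-cost plan costs $1.76.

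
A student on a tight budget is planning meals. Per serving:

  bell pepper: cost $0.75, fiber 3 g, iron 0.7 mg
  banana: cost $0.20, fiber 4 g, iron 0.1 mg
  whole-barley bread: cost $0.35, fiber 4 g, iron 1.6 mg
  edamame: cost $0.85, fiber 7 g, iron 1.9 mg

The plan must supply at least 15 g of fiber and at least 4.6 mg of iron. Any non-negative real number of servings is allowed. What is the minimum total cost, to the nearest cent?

$1.17

This is a tiny linear program; its minimum lies at a vertex of the feasible set. List the vertices and price them.
bell pepper only: max(15/3, 4.6/0.7) = 6.571 servings → $4.93.
banana only: max(15/4, 4.6/0.1) = 46 servings → $9.20.
whole-barley bread only: max(15/4, 4.6/1.6) = 3.75 servings → $1.31.
edamame only: max(15/7, 4.6/1.9) = 2.421 servings → $2.06.
bell pepper + banana: the both-tight solution has a negative serving — not a feasible corner.
bell pepper + whole-barley bread with both tight: 2.8 servings and 1.65 servings → $2.68.
bell pepper + edamame: the both-tight solution has a negative serving — not a feasible corner.
banana + whole-barley bread with both tight: 0.9333 servings and 2.817 servings → $1.17.
banana + edamame with both targets exact would need a negative amount; discard.
whole-barley bread + edamame with both tight: 1.028 servings and 1.556 servings → $1.68.
Cheapest feasible corner: $1.17.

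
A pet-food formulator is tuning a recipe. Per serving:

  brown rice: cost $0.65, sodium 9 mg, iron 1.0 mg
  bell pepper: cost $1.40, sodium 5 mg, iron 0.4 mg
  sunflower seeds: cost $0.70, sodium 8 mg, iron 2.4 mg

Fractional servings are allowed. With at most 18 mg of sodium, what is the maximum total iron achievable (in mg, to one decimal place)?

Iron per mg sodium: sunflower seeds 0.3, brown rice 0.1111, bell pepper 0.08.
With no serving limits, spend the whole sodium allowance on sunflower seeds: 18 mg / 8 mg × 2.4 mg = 5.4 mg.

5.4 mg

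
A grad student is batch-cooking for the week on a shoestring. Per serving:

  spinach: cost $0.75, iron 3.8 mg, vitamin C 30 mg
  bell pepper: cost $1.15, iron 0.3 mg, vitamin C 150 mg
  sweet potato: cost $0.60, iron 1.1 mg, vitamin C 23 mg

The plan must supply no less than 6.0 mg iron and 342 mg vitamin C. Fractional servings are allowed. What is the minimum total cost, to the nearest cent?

$3.36

Compare the cost at each extreme point of the feasible region.
spinach only: max(6.0/3.8, 342/30) = 11.4 servings → $8.55.
bell pepper only: max(6.0/0.3, 342/150) = 20 servings → $23.00.
sweet potato only: max(6.0/1.1, 342/23) = 14.87 servings → $8.92.
spinach + bell pepper with both tight: 1.421 servings and 1.996 servings → $3.36.
spinach + sweet potato with both targets exact would need a negative amount; discard.
bell pepper + sweet potato with both tight: 1.507 servings and 5.044 servings → $4.76.
So the least-cost plan costs $3.36.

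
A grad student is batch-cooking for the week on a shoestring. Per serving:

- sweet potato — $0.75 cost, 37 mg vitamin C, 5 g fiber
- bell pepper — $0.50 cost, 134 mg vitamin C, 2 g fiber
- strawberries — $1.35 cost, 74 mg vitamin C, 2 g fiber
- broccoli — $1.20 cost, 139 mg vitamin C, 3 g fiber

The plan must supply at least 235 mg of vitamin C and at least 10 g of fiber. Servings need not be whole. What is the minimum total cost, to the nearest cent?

For a min-cost LP with two ≥-constraints, a basic feasible solution has at most two positive variables.
sweet potato only: max(235/37, 10/5) = 6.351 servings → $4.76.
bell pepper only: max(235/134, 10/2) = 5 servings → $2.50.
strawberries only: max(235/74, 10/2) = 5 servings → $6.75.
broccoli only: max(235/139, 10/3) = 3.333 servings → $4.00.
sweet potato + bell pepper with both tight: 1.46 servings and 1.351 servings → $1.77.
sweet potato + strawberries with both tight: 0.9122 servings and 2.72 servings → $4.36.
sweet potato + broccoli with both tight: 1.173 servings and 1.378 servings → $2.53.
bell pepper + strawberries with both targets exact would need a negative amount; discard.
bell pepper + broccoli with both targets exact would need a negative amount; discard.
strawberries + broccoli with both targets exact would need a negative amount; discard.
The minimum over all feasible corners is $1.77.

$1.77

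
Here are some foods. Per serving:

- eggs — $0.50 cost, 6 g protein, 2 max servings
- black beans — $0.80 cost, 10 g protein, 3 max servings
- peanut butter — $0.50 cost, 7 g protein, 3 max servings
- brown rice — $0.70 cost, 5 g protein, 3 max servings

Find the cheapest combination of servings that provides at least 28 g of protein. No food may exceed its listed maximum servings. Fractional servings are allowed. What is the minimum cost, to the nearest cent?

Cost per g of protein: peanut butter $0.0714, black beans $0.0800, eggs $0.0833, brown rice $0.1400.
Take 3 servings of peanut butter: +21.0 g protein for $1.50 (total $1.50, still need 7.0 g).
Take 0.7 servings of black beans: +7.0 g protein for $0.56 (total $2.06, still need 0.0 g).
Greedy by cheapest-per-g is optimal for a single linear constraint, so the minimum cost is $2.06.

$2.06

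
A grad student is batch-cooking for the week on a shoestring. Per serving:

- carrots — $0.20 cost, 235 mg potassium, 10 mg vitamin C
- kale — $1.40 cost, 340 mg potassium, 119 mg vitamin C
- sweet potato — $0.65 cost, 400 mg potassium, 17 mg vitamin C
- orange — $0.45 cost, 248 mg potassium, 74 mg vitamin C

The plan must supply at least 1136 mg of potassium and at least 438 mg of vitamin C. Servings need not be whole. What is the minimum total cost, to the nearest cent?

Minimising a linear cost over {potassium ≥ 1136, vitamin C ≥ 438, servings ≥ 0} — the optimum is at a vertex, using one or two foods.
carrots only: max(1136/235, 438/10) = 43.8 servings → $8.76.
kale only: max(1136/340, 438/119) = 3.681 servings → $5.15.
sweet potato only: max(1136/400, 438/17) = 25.76 servings → $16.75.
orange only: max(1136/248, 438/74) = 5.919 servings → $2.66.
carrots + kale: intersection lies outside the first quadrant.
carrots + sweet potato with both targets exact would need a negative amount; discard.
carrots + orange: intersection lies outside the first quadrant.
kale + sweet potato: intersection lies outside the first quadrant.
kale + orange: the both-tight solution has a negative serving — not a feasible corner.
sweet potato + orange with both targets exact would need a negative amount; discard.
Cheapest feasible corner: $2.66.

$2.66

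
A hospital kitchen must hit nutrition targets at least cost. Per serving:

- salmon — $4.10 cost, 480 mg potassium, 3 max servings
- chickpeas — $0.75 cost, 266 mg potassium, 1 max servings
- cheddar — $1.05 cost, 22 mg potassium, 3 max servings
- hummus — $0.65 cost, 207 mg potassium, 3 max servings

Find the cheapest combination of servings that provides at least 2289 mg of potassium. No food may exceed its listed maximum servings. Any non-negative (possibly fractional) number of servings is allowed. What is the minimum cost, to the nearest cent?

Cost per mg of potassium: chickpeas $0.0028, hummus $0.0031, salmon $0.0085, cheddar $0.0477.
Take 1 serving of chickpeas: +266.0 mg potassium for $0.75 (total $0.75, still need 2023.0 mg).
Take 3 servings of hummus: +621.0 mg potassium for $1.95 (total $2.70, still need 1402.0 mg).
Take 2.921 servings of salmon: +1402.0 mg potassium for $11.98 (total $14.68, still need 0.0 mg).
Greedy by cheapest-per-mg is optimal for a single linear constraint, so the minimum cost is $14.68.

$14.68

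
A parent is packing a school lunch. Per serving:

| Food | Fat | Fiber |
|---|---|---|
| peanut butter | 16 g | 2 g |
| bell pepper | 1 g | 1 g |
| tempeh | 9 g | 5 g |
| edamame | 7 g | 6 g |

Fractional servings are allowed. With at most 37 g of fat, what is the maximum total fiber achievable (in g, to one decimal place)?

37.0 g

Fiber per g fat: bell pepper 1, edamame 0.8571, tempeh 0.5556, peanut butter 0.125.
With no serving limits, spend the whole fat allowance on bell pepper: 37 g / 1 g × 1 g = 37.0 g.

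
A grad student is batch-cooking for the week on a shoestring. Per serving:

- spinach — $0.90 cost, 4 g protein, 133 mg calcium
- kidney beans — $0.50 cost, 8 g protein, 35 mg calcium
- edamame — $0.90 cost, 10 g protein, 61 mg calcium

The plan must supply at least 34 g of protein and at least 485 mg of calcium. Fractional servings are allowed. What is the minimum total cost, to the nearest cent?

With two linear requirements the optimum uses one or two foods; enumerate the corners.
spinach only: max(34/4, 485/133) = 8.5 servings → $7.65.
kidney beans only: max(34/8, 485/35) = 13.86 servings → $6.93.
edamame only: max(34/10, 485/61) = 7.951 servings → $7.16.
spinach + kidney beans with both tight: 2.911 servings and 2.794 servings → $4.02.
spinach + edamame with both tight: 2.556 servings and 2.378 servings → $4.44.
kidney beans + edamame with both targets exact would need a negative amount; discard.
So the least-cost plan costs $4.02.

$4.02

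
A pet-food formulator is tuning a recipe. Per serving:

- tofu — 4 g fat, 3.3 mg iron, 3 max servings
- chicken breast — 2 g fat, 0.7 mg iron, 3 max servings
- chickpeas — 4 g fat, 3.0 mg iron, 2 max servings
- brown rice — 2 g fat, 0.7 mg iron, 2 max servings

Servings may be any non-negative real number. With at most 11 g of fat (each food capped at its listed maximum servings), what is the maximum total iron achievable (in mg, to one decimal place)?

9.1 mg

Iron per g fat: tofu 0.825, chickpeas 0.75, chicken breast 0.35, brown rice 0.35.
Take 2.75 servings of tofu: uses 11 g fat, +9.1 mg iron (running total 9.1 mg).
Filling greedily by iron-per-g fat is optimal for one linear limit, giving 9.1 mg.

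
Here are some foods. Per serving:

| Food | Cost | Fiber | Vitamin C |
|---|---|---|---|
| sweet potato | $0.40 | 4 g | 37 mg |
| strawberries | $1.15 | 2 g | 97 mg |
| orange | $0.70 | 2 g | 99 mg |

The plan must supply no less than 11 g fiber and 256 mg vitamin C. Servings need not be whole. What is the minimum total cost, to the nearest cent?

The cheapest plan sits at a corner of the feasible region — with two constraints it uses at most two foods.
sweet potato only: max(11/4, 256/37) = 6.919 servings → $2.77.
strawberries only: max(11/2, 256/97) = 5.5 servings → $6.33.
orange only: max(11/2, 256/99) = 5.5 servings → $3.85.
sweet potato + strawberries with both tight: 1.768 servings and 1.965 servings → $2.97.
sweet potato + orange with both tight: 1.792 servings and 1.916 servings → $2.06.
strawberries + orange: the both-tight solution has a negative serving — not a feasible corner.
Cheapest feasible corner: $2.06.

$2.06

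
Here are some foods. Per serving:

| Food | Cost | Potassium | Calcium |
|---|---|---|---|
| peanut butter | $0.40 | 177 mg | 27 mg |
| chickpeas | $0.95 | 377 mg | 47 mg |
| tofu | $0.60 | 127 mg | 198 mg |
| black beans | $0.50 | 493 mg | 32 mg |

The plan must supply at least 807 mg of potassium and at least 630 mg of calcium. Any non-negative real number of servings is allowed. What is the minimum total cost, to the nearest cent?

A basic optimal solution has at most two foods positive. Try each food alone and each pair with both targets met exactly.
peanut butter only: max(807/177, 630/27) = 23.33 servings → $9.33.
chickpeas only: max(807/377, 630/47) = 13.4 servings → $12.73.
tofu only: max(807/127, 630/198) = 6.354 servings → $3.81.
black beans only: max(807/493, 630/32) = 19.69 servings → $9.84.
peanut butter + chickpeas: intersection lies outside the first quadrant.
peanut butter + tofu with both tight: 2.523 servings and 2.838 servings → $2.71.
peanut butter + black beans with both targets exact would need a negative amount; discard.
chickpeas + tofu with both tight: 1.162 servings and 2.906 servings → $2.85.
chickpeas + black beans: the both-tight solution has a negative serving — not a feasible corner.
tofu + black beans with both tight: 3.044 servings and 0.8528 servings → $2.25.
Cheapest feasible corner: $2.25.

$2.25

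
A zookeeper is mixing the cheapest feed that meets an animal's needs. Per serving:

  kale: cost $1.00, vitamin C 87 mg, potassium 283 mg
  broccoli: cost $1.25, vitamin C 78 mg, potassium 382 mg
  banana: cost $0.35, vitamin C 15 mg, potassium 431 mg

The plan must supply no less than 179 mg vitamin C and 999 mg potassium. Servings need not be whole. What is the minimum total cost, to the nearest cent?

$2.25

A basic optimal solution has at most two foods positive. Try each food alone and each pair with both targets met exactly.
kale only: max(179/87, 999/283) = 3.53 servings → $3.53.
broccoli only: max(179/78, 999/382) = 2.615 servings → $3.27.
banana only: max(179/15, 999/431) = 11.93 servings → $4.18.
kale + broccoli: the both-tight solution has a negative serving — not a feasible corner.
kale + banana with both tight: 1.869 servings and 1.09 servings → $2.25.
broccoli + banana with both tight: 2.229 servings and 0.3422 servings → $2.91.
Cheapest feasible corner: $2.25.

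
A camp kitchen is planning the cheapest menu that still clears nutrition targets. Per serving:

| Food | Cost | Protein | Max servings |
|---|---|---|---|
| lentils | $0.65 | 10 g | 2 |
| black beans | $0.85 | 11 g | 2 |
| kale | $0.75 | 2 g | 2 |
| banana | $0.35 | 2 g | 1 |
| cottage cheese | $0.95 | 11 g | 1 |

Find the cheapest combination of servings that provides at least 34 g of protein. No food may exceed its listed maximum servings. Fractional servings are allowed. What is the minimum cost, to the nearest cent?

Cost per g of protein: lentils $0.0650, black beans $0.0773, cottage cheese $0.0864, banana $0.1750, kale $0.3750.
Take 2 servings of lentils: +20.0 g protein for $1.30 (total $1.30, still need 14.0 g).
Take 1.273 servings of black beans: +14.0 g protein for $1.08 (total $2.38, still need 0.0 g).
Filling from the cheapest source first is optimal under one linear minimum: $2.38.

$2.38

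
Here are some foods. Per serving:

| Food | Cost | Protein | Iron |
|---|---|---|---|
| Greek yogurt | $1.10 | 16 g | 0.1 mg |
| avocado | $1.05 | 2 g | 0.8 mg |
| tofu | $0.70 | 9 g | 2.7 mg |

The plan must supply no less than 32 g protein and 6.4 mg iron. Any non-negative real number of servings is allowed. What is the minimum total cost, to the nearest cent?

A basic optimal solution has at most two foods positive. Try each food alone and each pair with both targets met exactly.
Greek yogurt only: max(32/16, 6.4/0.1) = 64 servings → $70.40.
avocado only: max(32/2, 6.4/0.8) = 16 servings → $16.80.
tofu only: max(32/9, 6.4/2.7) = 3.556 servings → $2.49.
Greek yogurt + avocado with both tight: 1.016 servings and 7.873 servings → $9.38.
Greek yogurt + tofu with both tight: 0.6809 servings and 2.345 servings → $2.39.
avocado + tofu with both targets exact would need a negative amount; discard.
Cheapest feasible corner: $2.39.

$2.39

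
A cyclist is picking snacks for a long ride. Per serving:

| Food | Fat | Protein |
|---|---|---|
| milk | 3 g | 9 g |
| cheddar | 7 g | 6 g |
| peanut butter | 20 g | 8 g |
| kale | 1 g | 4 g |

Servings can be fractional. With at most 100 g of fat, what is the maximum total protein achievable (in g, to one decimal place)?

400.0 g

Protein per g fat: kale 4, milk 3, cheddar 0.8571, peanut butter 0.4.
With no serving limits, spend the whole fat allowance on kale: 100 g / 1 g × 4 g = 400.0 g.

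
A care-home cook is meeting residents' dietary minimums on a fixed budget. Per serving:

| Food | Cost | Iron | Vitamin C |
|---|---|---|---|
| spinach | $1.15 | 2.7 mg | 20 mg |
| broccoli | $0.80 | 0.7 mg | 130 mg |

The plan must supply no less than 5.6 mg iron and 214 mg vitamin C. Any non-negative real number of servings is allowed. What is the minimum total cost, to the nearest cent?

At the optimum either one food covers both requirements or two foods hit both targets exactly; no other combination can be cheaper.
spinach only: max(5.6/2.7, 214/20) = 10.7 servings → $12.30.
broccoli only: max(5.6/0.7, 214/130) = 8 servings → $6.40.
spinach + broccoli with both tight: 1.716 servings and 1.382 servings → $3.08.
Cheapest feasible corner: $3.08.

$3.08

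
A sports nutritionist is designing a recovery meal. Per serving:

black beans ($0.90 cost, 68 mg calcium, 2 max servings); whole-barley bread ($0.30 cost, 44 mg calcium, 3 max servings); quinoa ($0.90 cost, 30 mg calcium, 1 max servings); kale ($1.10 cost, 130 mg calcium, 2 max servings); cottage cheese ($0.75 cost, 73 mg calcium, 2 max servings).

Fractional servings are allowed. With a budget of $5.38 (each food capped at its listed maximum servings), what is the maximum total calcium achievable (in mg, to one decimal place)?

Calcium per dollar: whole-barley bread 146.7, kale 118.2, cottage cheese 97.33, black beans 75.56, quinoa 33.33.
Take 3 servings of whole-barley bread: spends $0.90, +132.0 mg calcium (running total 132.0 mg).
Take 2 servings of kale: spends $2.20, +260.0 mg calcium (running total 392.0 mg).
Take 2 servings of cottage cheese: spends $1.50, +146.0 mg calcium (running total 538.0 mg).
Take 0.8667 servings of black beans: spends $0.78, +58.9 mg calcium (running total 596.9 mg).
Filling greedily by calcium-per-dollar is optimal for one linear limit, giving 596.9 mg.

596.9 mg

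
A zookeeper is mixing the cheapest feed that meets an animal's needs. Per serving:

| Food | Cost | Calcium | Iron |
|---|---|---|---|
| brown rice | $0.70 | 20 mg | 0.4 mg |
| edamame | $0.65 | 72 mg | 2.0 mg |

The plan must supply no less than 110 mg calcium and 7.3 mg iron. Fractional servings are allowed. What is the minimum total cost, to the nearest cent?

Minimising a linear cost over {calcium ≥ 110, iron ≥ 7.3, servings ≥ 0} — the optimum is at a vertex, using one or two foods.
brown rice only: max(110/20, 7.3/0.4) = 18.25 servings → $12.78.
edamame only: max(110/72, 7.3/2.0) = 3.65 servings → $2.37.
brown rice + edamame: the both-tight solution has a negative serving — not a feasible corner.
The minimum over all feasible corners is $2.37.

$2.37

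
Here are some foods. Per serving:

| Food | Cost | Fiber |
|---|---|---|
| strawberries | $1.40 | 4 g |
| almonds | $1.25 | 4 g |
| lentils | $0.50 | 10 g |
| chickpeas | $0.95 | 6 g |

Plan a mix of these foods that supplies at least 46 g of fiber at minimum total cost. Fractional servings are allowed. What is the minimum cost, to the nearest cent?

Cost per g of fiber: lentils $0.0500, chickpeas $0.1583, almonds $0.3125, strawberries $0.3500.
With no serving limits, use only lentils: 46 g / 10 g = 4.6 servings × $0.50 = $2.30.

$2.30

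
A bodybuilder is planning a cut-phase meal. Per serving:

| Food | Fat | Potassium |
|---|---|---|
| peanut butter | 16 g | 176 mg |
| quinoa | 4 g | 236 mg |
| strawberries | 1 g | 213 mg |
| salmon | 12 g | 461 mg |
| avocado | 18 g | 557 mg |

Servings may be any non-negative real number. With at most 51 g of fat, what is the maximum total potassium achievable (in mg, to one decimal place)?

Potassium per g fat: strawberries 213, quinoa 59, salmon 38.42, avocado 30.94, peanut butter 11.
With no serving limits, spend the whole fat allowance on strawberries: 51 g / 1 g × 213 mg = 10863.0 mg.

10863.0 mg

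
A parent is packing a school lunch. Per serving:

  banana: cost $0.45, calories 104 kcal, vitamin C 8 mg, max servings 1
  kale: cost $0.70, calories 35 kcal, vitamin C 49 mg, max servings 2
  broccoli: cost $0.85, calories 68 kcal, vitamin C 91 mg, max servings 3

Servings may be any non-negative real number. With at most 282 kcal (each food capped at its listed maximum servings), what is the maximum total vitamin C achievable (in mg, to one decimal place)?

Vitamin C per kcal: kale 1.4, broccoli 1.338, banana 0.07692.
Take 2 servings of kale: uses 70 kcal, +98.0 mg vitamin C (running total 98.0 mg).
Take 3 servings of broccoli: uses 204 kcal, +273.0 mg vitamin C (running total 371.0 mg).
Take 0.07692 servings of banana: uses 8 kcal, +0.6 mg vitamin C (running total 371.6 mg).
Greedy by best ratio exhausts the calories allowance optimally: 371.6 mg.

371.6 mg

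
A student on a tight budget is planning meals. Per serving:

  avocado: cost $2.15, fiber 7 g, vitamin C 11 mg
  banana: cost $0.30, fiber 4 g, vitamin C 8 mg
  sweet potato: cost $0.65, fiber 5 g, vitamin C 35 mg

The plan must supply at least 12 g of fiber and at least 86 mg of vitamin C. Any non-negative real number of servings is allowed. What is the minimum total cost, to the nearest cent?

Compare the cost at each extreme point of the feasible region.
avocado only: max(12/7, 86/11) = 7.818 servings → $16.81.
banana only: max(12/4, 86/8) = 10.75 servings → $3.23.
sweet potato only: max(12/5, 86/35) = 2.457 servings → $1.60.
avocado + banana: intersection lies outside the first quadrant.
avocado + sweet potato with both targets exact would need a negative amount; discard.
banana + sweet potato: intersection lies outside the first quadrant.
The minimum over all feasible corners is $1.60.

$1.60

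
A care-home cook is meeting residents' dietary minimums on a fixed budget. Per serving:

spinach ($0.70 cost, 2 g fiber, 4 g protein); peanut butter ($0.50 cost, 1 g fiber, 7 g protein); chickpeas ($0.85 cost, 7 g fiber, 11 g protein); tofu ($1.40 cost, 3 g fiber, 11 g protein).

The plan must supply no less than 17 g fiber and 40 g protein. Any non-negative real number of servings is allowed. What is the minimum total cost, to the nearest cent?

Compare the cost at each extreme point of the feasible region.
spinach only: max(17/2, 40/4) = 10 servings → $7.00.
peanut butter only: max(17/1, 40/7) = 17 servings → $8.50.
chickpeas only: max(17/7, 40/11) = 3.636 servings → $3.09.
tofu only: max(17/3, 40/11) = 5.667 servings → $7.93.
spinach + peanut butter with both tight: 7.9 servings and 1.2 servings → $6.13.
spinach + chickpeas: the both-tight solution has a negative serving — not a feasible corner.
spinach + tofu with both tight: 6.7 servings and 1.2 servings → $6.37.
peanut butter + chickpeas with both tight: 2.447 servings and 2.079 servings → $2.99.
peanut butter + tofu: the both-tight solution has a negative serving — not a feasible corner.
chickpeas + tofu with both tight: 1.523 servings and 2.114 servings → $4.25.
Cheapest feasible corner: $2.99.

$2.99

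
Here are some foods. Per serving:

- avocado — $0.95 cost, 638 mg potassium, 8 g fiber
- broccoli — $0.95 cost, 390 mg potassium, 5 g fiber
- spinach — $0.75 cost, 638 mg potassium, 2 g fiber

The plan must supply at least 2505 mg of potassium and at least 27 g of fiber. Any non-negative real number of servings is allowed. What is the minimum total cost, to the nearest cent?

$3.58

This is a tiny linear program; its minimum lies at a vertex of the feasible set. List the vertices and price them.
avocado only: max(2505/638, 27/8) = 3.926 servings → $3.73.
broccoli only: max(2505/390, 27/5) = 6.423 servings → $6.10.
spinach only: max(2505/638, 27/2) = 13.5 servings → $10.12.
avocado + broccoli: the both-tight solution has a negative serving — not a feasible corner.
avocado + spinach with both tight: 3.191 servings and 0.7351 servings → $3.58.
broccoli + spinach with both tight: 5.069 servings and 0.8278 servings → $5.44.
So the least-cost plan costs $3.58.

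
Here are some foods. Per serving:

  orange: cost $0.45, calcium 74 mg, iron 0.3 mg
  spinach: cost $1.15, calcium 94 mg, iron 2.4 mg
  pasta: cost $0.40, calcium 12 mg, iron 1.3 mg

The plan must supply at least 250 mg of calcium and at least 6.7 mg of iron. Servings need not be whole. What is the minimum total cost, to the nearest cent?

$3.01

orange only: max(250/74, 6.7/0.3) = 22.33 servings → $10.05.
spinach only: max(250/94, 6.7/2.4) = 2.792 servings → $3.21.
pasta only: max(250/12, 6.7/1.3) = 20.83 servings → $8.33.
orange + spinach: intersection lies outside the first quadrant.
orange + pasta with both tight: 2.641 servings and 4.544 servings → $3.01.
spinach + pasta with both tight: 2.619 servings and 0.3191 servings → $3.14.
The minimum over all feasible corners is $3.01.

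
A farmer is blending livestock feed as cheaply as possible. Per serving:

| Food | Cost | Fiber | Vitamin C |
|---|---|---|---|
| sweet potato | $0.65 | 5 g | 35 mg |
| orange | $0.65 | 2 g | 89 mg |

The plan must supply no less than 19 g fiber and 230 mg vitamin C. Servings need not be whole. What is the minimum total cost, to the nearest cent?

This is a tiny linear program; its minimum lies at a vertex of the feasible set. List the vertices and price them.
sweet potato only: max(19/5, 230/35) = 6.571 servings → $4.27.
orange only: max(19/2, 230/89) = 9.5 servings → $6.17.
sweet potato + orange with both tight: 3.283 servings and 1.293 servings → $2.97.
Cheapest feasible corner: $2.97.

$2.97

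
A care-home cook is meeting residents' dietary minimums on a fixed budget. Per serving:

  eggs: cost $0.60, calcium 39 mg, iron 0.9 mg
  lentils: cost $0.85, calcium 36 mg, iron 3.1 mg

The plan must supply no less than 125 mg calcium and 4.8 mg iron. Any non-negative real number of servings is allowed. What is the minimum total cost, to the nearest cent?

$2.17

Compare the cost at each extreme point of the feasible region.
eggs only: max(125/39, 4.8/0.9) = 5.333 servings → $3.20.
lentils only: max(125/36, 4.8/3.1) = 3.472 servings → $2.95.
eggs + lentils with both tight: 2.426 servings and 0.8441 servings → $2.17.
Cheapest feasible corner: $2.17.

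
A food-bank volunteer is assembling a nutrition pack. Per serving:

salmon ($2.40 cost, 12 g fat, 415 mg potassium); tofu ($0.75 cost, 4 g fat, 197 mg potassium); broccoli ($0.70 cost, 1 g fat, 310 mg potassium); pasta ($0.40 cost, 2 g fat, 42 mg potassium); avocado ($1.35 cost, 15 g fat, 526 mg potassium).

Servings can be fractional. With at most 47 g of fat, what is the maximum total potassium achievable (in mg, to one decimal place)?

14570.0 mg

Potassium per g fat: broccoli 310, tofu 49.25, avocado 35.07, salmon 34.58, pasta 21.
With no serving limits, spend the whole fat allowance on broccoli: 47 g / 1 g × 310 mg = 14570.0 mg.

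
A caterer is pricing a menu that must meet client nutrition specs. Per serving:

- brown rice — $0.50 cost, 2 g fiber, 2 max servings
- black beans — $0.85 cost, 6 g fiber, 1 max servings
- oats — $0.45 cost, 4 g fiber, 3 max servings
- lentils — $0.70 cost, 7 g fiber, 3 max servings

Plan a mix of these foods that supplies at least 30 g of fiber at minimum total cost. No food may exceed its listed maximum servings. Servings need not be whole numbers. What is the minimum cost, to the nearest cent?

$3.11

Cost per g of fiber: lentils $0.1000, oats $0.1125, black beans $0.1417, brown rice $0.2500.
Take 3 servings of lentils: +21.0 g fiber for $2.10 (total $2.10, still need 9.0 g).
Take 2.25 servings of oats: +9.0 g fiber for $1.01 (total $3.11, still need 0.0 g).
Filling from the cheapest source first is optimal under one linear minimum: $3.11.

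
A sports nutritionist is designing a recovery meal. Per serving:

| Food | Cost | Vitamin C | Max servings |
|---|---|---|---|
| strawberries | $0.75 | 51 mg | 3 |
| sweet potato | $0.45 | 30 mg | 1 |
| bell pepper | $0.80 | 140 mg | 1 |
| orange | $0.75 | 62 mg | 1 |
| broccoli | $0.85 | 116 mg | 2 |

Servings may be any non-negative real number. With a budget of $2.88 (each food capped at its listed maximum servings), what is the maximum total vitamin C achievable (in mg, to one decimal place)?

403.4 mg

Vitamin C per dollar: bell pepper 175, broccoli 136.5, orange 82.67, strawberries 68, sweet potato 66.67.
Take 1 serving of bell pepper: spends $0.80, +140.0 mg vitamin C (running total 140.0 mg).
Take 2 servings of broccoli: spends $1.70, +232.0 mg vitamin C (running total 372.0 mg).
Take 0.5067 servings of orange: spends $0.38, +31.4 mg vitamin C (running total 403.4 mg).
Filling greedily by vitamin C-per-dollar is optimal for one linear limit, giving 403.4 mg.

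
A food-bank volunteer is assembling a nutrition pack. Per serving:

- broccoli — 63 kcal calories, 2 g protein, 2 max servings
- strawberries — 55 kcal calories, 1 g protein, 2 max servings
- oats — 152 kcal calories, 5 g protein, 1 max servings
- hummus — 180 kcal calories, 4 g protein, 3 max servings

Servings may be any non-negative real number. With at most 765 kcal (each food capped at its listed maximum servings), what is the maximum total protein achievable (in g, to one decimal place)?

Protein per kcal: oats 0.03289, broccoli 0.03175, hummus 0.02222, strawberries 0.01818.
Take 1 serving of oats: uses 152 kcal, +5.0 g protein (running total 5.0 g).
Take 2 servings of broccoli: uses 126 kcal, +4.0 g protein (running total 9.0 g).
Take 2.706 servings of hummus: uses 487 kcal, +10.8 g protein (running total 19.8 g).
Greedy by best ratio exhausts the calories allowance optimally: 19.8 g.

19.8 g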